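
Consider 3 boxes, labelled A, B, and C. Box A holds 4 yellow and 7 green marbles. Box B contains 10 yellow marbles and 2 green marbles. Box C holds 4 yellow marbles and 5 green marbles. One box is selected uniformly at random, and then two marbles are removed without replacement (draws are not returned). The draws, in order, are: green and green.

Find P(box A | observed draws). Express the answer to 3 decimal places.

0.566

The likelihood of the observed sequence under each hypothesis: P(data | box A) = (7/11)(6/10) = 0.38182; P(data | box B) = (2/12)(1/11) = 0.015152; P(data | box C) = (5/9)(4/8) = 0.27778.
The prior-weighted likelihoods are 1/3 · 0.38182 = 0.12727, 1/3 · 0.015152 = 0.0050505, 1/3 · 0.27778 = 0.092593; summing to 0.22492.
So P(box A | data) = (0.12727) / (0.22492) = 0.56587.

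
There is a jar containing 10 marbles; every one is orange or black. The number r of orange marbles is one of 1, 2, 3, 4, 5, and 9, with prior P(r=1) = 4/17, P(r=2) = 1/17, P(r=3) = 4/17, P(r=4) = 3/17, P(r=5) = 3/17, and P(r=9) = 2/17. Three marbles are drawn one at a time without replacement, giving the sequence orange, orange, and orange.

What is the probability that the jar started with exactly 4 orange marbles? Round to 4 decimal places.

Under each hypothesis, the probability of the observed sequence is: P(data | r = 1) = (1/10)(0/9) = 0; P(data | r = 2) = (2/10)(1/9)(0/8) = 0; P(data | r = 3) = (3/10)(2/9)(1/8) = 0.0083333; P(data | r = 4) = (4/10)(3/9)(2/8) = 0.033333; P(data | r = 5) = (5/10)(4/9)(3/8) = 0.083333; P(data | r = 9) = (9/10)(8/9)(7/8) = 0.7.
Multiplying each by its prior: 4/17 · 0 = 0, 1/17 · 0 = 0, 4/17 · 0.0083333 = 0.0019608, 3/17 · 0.033333 = 0.0058824, 3/17 · 0.083333 = 0.014706, 2/17 · 0.7 = 0.082353; these sum to 0.1049.
Therefore the posterior P(r = 4 | data) = (0.0058824) / (0.1049) = 0.056075.

0.0561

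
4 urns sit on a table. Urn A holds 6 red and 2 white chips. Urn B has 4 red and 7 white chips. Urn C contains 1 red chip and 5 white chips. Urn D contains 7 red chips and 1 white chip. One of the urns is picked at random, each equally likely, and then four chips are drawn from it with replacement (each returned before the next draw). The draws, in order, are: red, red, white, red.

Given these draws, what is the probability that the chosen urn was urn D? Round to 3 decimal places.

0.374

The likelihood of the observed sequence under each hypothesis: P(data | urn A) = (6/8)(6/8)(2/8)(6/8) = 0.10547; P(data | urn B) = (4/11)(4/11)(7/11)(4/11) = 0.030599; P(data | urn C) = (1/6)(1/6)(5/6)(1/6) = 0.003858; P(data | urn D) = (7/8)(7/8)(1/8)(7/8) = 0.08374.
Multiplying each by its prior: 1/4 · 0.10547 = 0.026367, 1/4 · 0.030599 = 0.0076498, 1/4 · 0.003858 = 0.00096451, 1/4 · 0.08374 = 0.020935; summing to 0.055917.
Therefore the posterior P(urn D | data) = (0.020935) / (0.055917) = 0.3744.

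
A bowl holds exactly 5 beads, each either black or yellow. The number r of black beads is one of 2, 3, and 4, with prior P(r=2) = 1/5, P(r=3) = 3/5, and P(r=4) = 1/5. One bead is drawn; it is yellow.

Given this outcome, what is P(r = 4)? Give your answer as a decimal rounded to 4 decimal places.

0.1000

For each hypothesis, P(data | H) works out to: P(data | r = 2) = (3/5) = 3/5; P(data | r = 3) = (2/5) = 2/5; P(data | r = 4) = (1/5) = 1/5.
Weighting by the prior gives 1/5 · 3/5 = 3/25, 3/5 · 2/5 = 6/25, 1/5 · 1/5 = 1/25; these sum to 2/5.
So P(r = 4 | data) = (1/25) / (2/5) = 1/10.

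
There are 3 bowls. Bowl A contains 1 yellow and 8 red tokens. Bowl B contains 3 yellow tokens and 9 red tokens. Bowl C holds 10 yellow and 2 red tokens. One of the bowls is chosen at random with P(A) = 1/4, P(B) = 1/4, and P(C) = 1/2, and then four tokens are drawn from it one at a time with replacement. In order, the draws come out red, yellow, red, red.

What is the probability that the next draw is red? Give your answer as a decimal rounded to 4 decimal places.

Compute the likelihood of the observed sequence for each case: P(data | bowl A) = (8/9)(1/9)(8/9)(8/9) = 0.078037; P(data | bowl B) = (9/12)(3/12)(9/12)(9/12) = 0.10547; P(data | bowl C) = (2/12)(10/12)(2/12)(2/12) = 0.003858.
The prior-weighted likelihoods are 1/4 · 0.078037 = 0.019509, 1/4 · 0.10547 = 0.026367, 1/2 · 0.003858 = 0.001929; with total 0.047805.
Normalising, the posterior is P(bowl A | data) = 0.4081, P(bowl B | data) = 0.55155, P(bowl C | data) = 0.040351.
So P(red next | data) = Σ P(red next | H) P(H | data) = (8/9)(0.4081) + (3/4)(0.55155) + (1/6)(0.040351) = 0.78314.

0.7831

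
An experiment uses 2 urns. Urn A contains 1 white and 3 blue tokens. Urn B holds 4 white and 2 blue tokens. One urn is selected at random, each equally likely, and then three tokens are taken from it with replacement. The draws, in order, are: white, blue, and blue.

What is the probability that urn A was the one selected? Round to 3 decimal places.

0.655

Compute the likelihood of the observed sequence for each case: P(data | urn A) = (1/4)(3/4)(3/4) = 0.14062; P(data | urn B) = (4/6)(2/6)(2/6) = 0.074074.
Weighting by the prior gives 1/2 · 0.14062 = 0.070312, 1/2 · 0.074074 = 0.037037; summing to 0.10735.
Therefore the posterior P(urn A | data) = (0.070312) / (0.10735) = 0.65499.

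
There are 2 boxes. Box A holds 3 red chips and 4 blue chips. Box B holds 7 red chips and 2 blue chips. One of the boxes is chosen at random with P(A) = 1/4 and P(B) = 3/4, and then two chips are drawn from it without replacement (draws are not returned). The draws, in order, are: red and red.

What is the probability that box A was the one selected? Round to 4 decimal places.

The likelihood of the observed sequence under each hypothesis: P(data | box A) = (3/7)(2/6) = 1/7; P(data | box B) = (7/9)(6/8) = 7/12.
Weighting by the prior gives 1/4 · 1/7 = 1/28, 3/4 · 7/12 = 7/16; these sum to 53/112.
So P(box A | data) = (1/28) / (53/112) = 4/53.

0.0755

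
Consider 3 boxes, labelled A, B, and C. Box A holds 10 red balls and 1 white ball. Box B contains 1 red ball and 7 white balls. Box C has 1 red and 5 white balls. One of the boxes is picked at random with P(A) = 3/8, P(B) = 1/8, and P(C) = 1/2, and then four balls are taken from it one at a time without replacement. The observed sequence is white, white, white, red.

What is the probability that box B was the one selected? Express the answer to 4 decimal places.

0.1579

Compute the likelihood of the observed sequence for each case: P(data | box A) = (1/11)(0/10) = 0; P(data | box B) = (7/8)(6/7)(5/6)(1/5) = 1/8; P(data | box C) = (5/6)(4/5)(3/4)(1/3) = 1/6.
The prior-weighted likelihoods are 3/8 · 0 = 0, 1/8 · 1/8 = 1/64, 1/2 · 1/6 = 1/12; with total 19/192.
Therefore the posterior P(box B | data) = (1/64) / (19/192) = 3/19.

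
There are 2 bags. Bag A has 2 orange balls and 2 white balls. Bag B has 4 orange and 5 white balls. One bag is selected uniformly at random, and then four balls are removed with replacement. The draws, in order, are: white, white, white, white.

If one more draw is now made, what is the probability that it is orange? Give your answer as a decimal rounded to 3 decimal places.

For each hypothesis, P(data | H) works out to: P(data | bag A) = (2/4)(2/4)(2/4)(2/4) = 0.0625; P(data | bag B) = (5/9)(5/9)(5/9)(5/9) = 0.09526.
Multiplying each by its prior: 1/2 · 0.0625 = 0.03125, 1/2 · 0.09526 = 0.04763; with total 0.07888.
Normalising, the posterior is P(bag A | data) = 0.39617, P(bag B | data) = 0.60383.
Averaging over the posterior, P(orange next | data) = (1/2)(0.39617) + (4/9)(0.60383) = 0.46645.

0.466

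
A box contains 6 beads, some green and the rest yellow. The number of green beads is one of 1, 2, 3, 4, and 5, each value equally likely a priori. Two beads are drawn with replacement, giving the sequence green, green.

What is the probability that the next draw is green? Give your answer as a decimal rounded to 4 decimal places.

0.6818

For each hypothesis, P(data | H) works out to: P(data | r = 1) = (1/6)(1/6) = 1/36; P(data | r = 2) = (2/6)(2/6) = 1/9; P(data | r = 3) = (3/6)(3/6) = 1/4; P(data | r = 4) = (4/6)(4/6) = 4/9; P(data | r = 5) = (5/6)(5/6) = 25/36.
Weighting by the prior gives 1/5 · 1/36 = 1/180, 1/5 · 1/9 = 1/45, 1/5 · 1/4 = 1/20, 1/5 · 4/9 = 4/45, 1/5 · 25/36 = 5/36; these sum to 11/36.
Normalising, the posterior is P(r = 1 | data) = 1/55, P(r = 2 | data) = 4/55, P(r = 3 | data) = 9/55, P(r = 4 | data) = 16/55, P(r = 5 | data) = 5/11.
The predictive probability is P(green next | data) = (1/6)(1/55) + (1/3)(4/55) + (1/2)(9/55) + (2/3)(16/55) + (5/6)(5/11) = 15/22.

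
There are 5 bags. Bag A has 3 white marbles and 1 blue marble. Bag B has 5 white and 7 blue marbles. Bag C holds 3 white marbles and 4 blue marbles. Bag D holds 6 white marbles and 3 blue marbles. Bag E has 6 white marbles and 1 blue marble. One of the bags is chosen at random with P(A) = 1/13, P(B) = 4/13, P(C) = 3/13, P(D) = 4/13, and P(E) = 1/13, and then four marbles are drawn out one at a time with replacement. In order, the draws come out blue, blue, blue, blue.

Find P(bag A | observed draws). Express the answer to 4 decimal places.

Compute the likelihood of the observed sequence for each case: P(data | bag A) = (1/4)(1/4)(1/4)(1/4) = 0.0039062; P(data | bag B) = (7/12)(7/12)(7/12)(7/12) = 0.11579; P(data | bag C) = (4/7)(4/7)(4/7)(4/7) = 0.10662; P(data | bag D) = (3/9)(3/9)(3/9)(3/9) = 0.012346; P(data | bag E) = (1/7)(1/7)(1/7)(1/7) = 0.00041649.
Multiplying each by its prior: 1/13 · 0.0039062 = 0.00030048, 4/13 · 0.11579 = 0.035627, 3/13 · 0.10662 = 0.024605, 4/13 · 0.012346 = 0.0037987, 1/13 · 0.00041649 = 3.2038e-05; summing to 0.064364.
Hence P(bag A | data) = (0.00030048) / (0.064364) = 0.0046685.

0.0047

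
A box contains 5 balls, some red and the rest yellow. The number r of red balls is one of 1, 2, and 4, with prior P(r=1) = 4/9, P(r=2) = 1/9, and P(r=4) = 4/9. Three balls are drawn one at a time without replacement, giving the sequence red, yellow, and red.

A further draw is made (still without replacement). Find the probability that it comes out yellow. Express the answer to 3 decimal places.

0.111

For each hypothesis, P(data | H) works out to: P(data | r = 1) = (1/5)(4/4)(0/3) = 0; P(data | r = 2) = (2/5)(3/4)(1/3) = 1/10; P(data | r = 4) = (4/5)(1/4)(3/3) = 1/5.
Weighting by the prior gives 4/9 · 0 = 0, 1/9 · 1/10 = 1/90, 4/9 · 1/5 = 4/45; with total 1/10.
Normalising, the posterior is P(r = 1 | data) = 0, P(r = 2 | data) = 1/9, P(r = 4 | data) = 8/9.
So P(yellow next | data) = Σ P(yellow next | H) P(H | data) = (1)(1/9) + (0)(8/9) = 1/9.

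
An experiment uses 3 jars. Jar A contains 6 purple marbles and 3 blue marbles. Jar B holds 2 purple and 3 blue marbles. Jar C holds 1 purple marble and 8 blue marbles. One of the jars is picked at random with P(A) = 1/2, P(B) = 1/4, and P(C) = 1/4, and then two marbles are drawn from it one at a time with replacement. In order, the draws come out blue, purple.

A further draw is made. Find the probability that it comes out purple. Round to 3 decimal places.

For each hypothesis, P(data | H) works out to: P(data | jar A) = (3/9)(6/9) = 0.22222; P(data | jar B) = (3/5)(2/5) = 0.24; P(data | jar C) = (8/9)(1/9) = 0.098765.
The prior-weighted likelihoods are 1/2 · 0.22222 = 0.11111, 1/4 · 0.24 = 0.06, 1/4 · 0.098765 = 0.024691; these sum to 0.1958.
Dividing through by the total gives posterior P(jar A | data) = 0.56747, P(jar B | data) = 0.30643, P(jar C | data) = 0.1261.
The predictive probability is P(purple next | data) = (2/3)(0.56747) + (2/5)(0.30643) + (1/9)(0.1261) = 0.51489.

0.515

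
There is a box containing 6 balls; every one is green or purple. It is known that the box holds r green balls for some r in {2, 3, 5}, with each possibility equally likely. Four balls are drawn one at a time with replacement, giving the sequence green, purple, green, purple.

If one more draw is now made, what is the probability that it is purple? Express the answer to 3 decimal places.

For each hypothesis, P(data | H) works out to: P(data | r = 2) = (2/6)(4/6)(2/6)(4/6) = 0.049383; P(data | r = 3) = (3/6)(3/6)(3/6)(3/6) = 0.0625; P(data | r = 5) = (5/6)(1/6)(5/6)(1/6) = 0.01929.
The prior-weighted likelihoods are 1/3 · 0.049383 = 0.016461, 1/3 · 0.0625 = 0.020833, 1/3 · 0.01929 = 0.00643; summing to 0.043724.
The posterior is then P(r = 2 | data) = 0.37647, P(r = 3 | data) = 0.47647, P(r = 5 | data) = 0.14706.
Averaging over the posterior, P(purple next | data) = (2/3)(0.37647) + (1/2)(0.47647) + (1/6)(0.14706) = 0.51373.

0.514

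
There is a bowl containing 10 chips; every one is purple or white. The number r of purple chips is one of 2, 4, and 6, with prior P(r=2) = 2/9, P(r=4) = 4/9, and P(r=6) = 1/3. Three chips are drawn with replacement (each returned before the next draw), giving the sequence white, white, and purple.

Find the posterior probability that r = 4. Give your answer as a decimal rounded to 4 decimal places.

Under each hypothesis, the probability of the observed sequence is: P(data | r = 2) = (8/10)(8/10)(2/10) = 0.128; P(data | r = 4) = (6/10)(6/10)(4/10) = 0.144; P(data | r = 6) = (4/10)(4/10)(6/10) = 0.096.
Weighting by the prior gives 2/9 · 0.128 = 0.028444, 4/9 · 0.144 = 0.064, 1/3 · 0.096 = 0.032; summing to 0.12444.
Hence P(r = 4 | data) = (0.064) / (0.12444) = 0.51429.

0.5143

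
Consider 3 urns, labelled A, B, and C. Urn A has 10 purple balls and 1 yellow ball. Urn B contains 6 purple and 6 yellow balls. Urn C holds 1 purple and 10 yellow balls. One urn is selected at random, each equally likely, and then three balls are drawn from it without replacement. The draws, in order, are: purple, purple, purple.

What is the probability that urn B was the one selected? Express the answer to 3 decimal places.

Under each hypothesis, the probability of the observed sequence is: P(data | urn A) = (10/11)(9/10)(8/9) = 8/11; P(data | urn B) = (6/12)(5/11)(4/10) = 1/11; P(data | urn C) = (1/11)(0/10) = 0.
The prior-weighted likelihoods are 1/3 · 8/11 = 8/33, 1/3 · 1/11 = 1/33, 1/3 · 0 = 0; summing to 3/11.
So P(urn B | data) = (1/33) / (3/11) = 1/9.

0.111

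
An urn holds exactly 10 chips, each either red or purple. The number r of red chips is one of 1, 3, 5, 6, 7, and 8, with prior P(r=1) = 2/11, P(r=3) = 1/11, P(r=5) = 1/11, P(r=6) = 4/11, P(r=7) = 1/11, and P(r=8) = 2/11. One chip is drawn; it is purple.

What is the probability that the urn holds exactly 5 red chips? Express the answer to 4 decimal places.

Compute the likelihood of this draw for each case: P(data | r = 1) = (9/10) = 9/10; P(data | r = 3) = (7/10) = 7/10; P(data | r = 5) = (5/10) = 1/2; P(data | r = 6) = (4/10) = 2/5; P(data | r = 7) = (3/10) = 3/10; P(data | r = 8) = (2/10) = 1/5.
Multiplying each by its prior: 2/11 · 9/10 = 9/55, 1/11 · 7/10 = 7/110, 1/11 · 1/2 = 1/22, 4/11 · 2/5 = 8/55, 1/11 · 3/10 = 3/110, 2/11 · 1/5 = 2/55; summing to 53/110.
By Bayes' rule, P(r = 5 | data) = (1/22) / (53/110) = 5/53.

0.0943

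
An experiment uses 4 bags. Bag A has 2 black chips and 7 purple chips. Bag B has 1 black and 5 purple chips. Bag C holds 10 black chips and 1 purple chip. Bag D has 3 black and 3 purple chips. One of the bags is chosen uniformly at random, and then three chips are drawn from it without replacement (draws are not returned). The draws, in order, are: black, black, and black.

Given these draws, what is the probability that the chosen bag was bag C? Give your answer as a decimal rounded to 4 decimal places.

0.9357

Under each hypothesis, the probability of the observed sequence is: P(data | bag A) = (2/9)(1/8)(0/7) = 0; P(data | bag B) = (1/6)(0/5) = 0; P(data | bag C) = (10/11)(9/10)(8/9) = 8/11; P(data | bag D) = (3/6)(2/5)(1/4) = 1/20.
Weighting by the prior gives 1/4 · 0 = 0, 1/4 · 0 = 0, 1/4 · 8/11 = 2/11, 1/4 · 1/20 = 1/80; these sum to 171/880.
Therefore the posterior P(bag C | data) = (2/11) / (171/880) = 160/171.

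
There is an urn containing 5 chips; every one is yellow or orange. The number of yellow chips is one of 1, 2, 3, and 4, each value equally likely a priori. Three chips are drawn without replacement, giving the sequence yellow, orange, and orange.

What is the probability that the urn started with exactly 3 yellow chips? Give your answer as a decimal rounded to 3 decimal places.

For each hypothesis, P(data | H) works out to: P(data | r = 1) = (1/5)(4/4)(3/3) = 1/5; P(data | r = 2) = (2/5)(3/4)(2/3) = 1/5; P(data | r = 3) = (3/5)(2/4)(1/3) = 1/10; P(data | r = 4) = (4/5)(1/4)(0/3) = 0.
Multiplying each by its prior: 1/4 · 1/5 = 1/20, 1/4 · 1/5 = 1/20, 1/4 · 1/10 = 1/40, 1/4 · 0 = 0; summing to 1/8.
By Bayes' rule, P(r = 3 | data) = (1/40) / (1/8) = 1/5.

0.200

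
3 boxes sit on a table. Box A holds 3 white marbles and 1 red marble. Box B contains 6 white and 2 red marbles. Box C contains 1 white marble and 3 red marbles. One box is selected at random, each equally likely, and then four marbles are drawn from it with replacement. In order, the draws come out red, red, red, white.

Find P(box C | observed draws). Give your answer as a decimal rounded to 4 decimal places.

0.8182

For each hypothesis, P(data | H) works out to: P(data | box A) = (1/4)(1/4)(1/4)(3/4) = 3/256; P(data | box B) = (2/8)(2/8)(2/8)(6/8) = 3/256; P(data | box C) = (3/4)(3/4)(3/4)(1/4) = 27/256.
The prior-weighted likelihoods are 1/3 · 3/256 = 1/256, 1/3 · 3/256 = 1/256, 1/3 · 27/256 = 9/256; these sum to 11/256.
By Bayes' rule, P(box C | data) = (9/256) / (11/256) = 9/11.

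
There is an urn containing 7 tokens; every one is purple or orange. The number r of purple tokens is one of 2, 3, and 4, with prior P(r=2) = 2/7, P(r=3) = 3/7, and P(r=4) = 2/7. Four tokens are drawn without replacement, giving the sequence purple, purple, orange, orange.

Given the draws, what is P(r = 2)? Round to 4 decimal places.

Compute the likelihood of the observed sequence for each case: P(data | r = 2) = (2/7)(1/6)(5/5)(4/4) = 1/21; P(data | r = 3) = (3/7)(2/6)(4/5)(3/4) = 3/35; P(data | r = 4) = (4/7)(3/6)(3/5)(2/4) = 3/35.
The prior-weighted likelihoods are 2/7 · 1/21 = 2/147, 3/7 · 3/35 = 9/245, 2/7 · 3/35 = 6/245; summing to 11/147.
By Bayes' rule, P(r = 2 | data) = (2/147) / (11/147) = 2/11.

0.1818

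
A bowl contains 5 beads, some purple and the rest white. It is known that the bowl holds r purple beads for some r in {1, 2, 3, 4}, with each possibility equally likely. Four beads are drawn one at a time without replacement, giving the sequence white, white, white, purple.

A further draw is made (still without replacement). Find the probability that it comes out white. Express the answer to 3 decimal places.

0.667

Compute the likelihood of the observed sequence for each case: P(data | r = 1) = (4/5)(3/4)(2/3)(1/2) = 1/5; P(data | r = 2) = (3/5)(2/4)(1/3)(2/2) = 1/10; P(data | r = 3) = (2/5)(1/4)(0/3) = 0; P(data | r = 4) = (1/5)(0/4) = 0.
Weighting by the prior gives 1/4 · 1/5 = 1/20, 1/4 · 1/10 = 1/40, 1/4 · 0 = 0, 1/4 · 0 = 0; summing to 3/40.
The posterior is then P(r = 1 | data) = 2/3, P(r = 2 | data) = 1/3, P(r = 3 | data) = 0, P(r = 4 | data) = 0.
The predictive probability is P(white next | data) = (1)(2/3) + (0)(1/3) = 2/3.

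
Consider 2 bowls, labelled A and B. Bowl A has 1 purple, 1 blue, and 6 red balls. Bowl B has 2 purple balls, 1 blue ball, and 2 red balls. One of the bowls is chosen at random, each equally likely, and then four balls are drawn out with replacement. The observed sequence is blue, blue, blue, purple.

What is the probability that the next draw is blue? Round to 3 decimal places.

Under each hypothesis, the probability of the observed sequence is: P(data | bowl A) = (1/8)(1/8)(1/8)(1/8) = 0.00024414; P(data | bowl B) = (1/5)(1/5)(1/5)(2/5) = 0.0032.
Multiplying each by its prior: 1/2 · 0.00024414 = 0.00012207, 1/2 · 0.0032 = 0.0016; with total 0.0017221.
Normalising, the posterior is P(bowl A | data) = 0.070886, P(bowl B | data) = 0.92911.
The predictive probability is P(blue next | data) = (1/8)(0.070886) + (1/5)(0.92911) = 0.19468.

0.195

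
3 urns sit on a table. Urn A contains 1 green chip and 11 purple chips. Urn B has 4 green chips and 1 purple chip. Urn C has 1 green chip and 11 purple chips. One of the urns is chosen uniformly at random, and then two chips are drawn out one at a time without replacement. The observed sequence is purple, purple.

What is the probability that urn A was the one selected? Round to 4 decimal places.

For each hypothesis, P(data | H) works out to: P(data | urn A) = (11/12)(10/11) = 5/6; P(data | urn B) = (1/5)(0/4) = 0; P(data | urn C) = (11/12)(10/11) = 5/6.
Weighting by the prior gives 1/3 · 5/6 = 5/18, 1/3 · 0 = 0, 1/3 · 5/6 = 5/18; with total 5/9.
So P(urn A | data) = (5/18) / (5/9) = 1/2.

0.5000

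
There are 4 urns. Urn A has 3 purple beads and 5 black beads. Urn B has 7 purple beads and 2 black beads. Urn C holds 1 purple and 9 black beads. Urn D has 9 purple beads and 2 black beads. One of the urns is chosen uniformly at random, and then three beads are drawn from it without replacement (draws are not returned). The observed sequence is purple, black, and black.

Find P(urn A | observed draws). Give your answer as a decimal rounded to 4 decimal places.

The likelihood of the observed sequence under each hypothesis: P(data | urn A) = (3/8)(5/7)(4/6) = 0.17857; P(data | urn B) = (7/9)(2/8)(1/7) = 0.027778; P(data | urn C) = (1/10)(9/9)(8/8) = 0.1; P(data | urn D) = (9/11)(2/10)(1/9) = 0.018182.
The prior-weighted likelihoods are 1/4 · 0.17857 = 0.044643, 1/4 · 0.027778 = 0.0069444, 1/4 · 0.1 = 0.025, 1/4 · 0.018182 = 0.0045455; these sum to 0.081133.
So P(urn A | data) = (0.044643) / (0.081133) = 0.55024.

0.5502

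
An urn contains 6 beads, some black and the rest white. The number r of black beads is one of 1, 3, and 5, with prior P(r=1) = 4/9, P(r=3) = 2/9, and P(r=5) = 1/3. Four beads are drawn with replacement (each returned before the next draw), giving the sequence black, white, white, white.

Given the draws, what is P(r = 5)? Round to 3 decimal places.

0.022

Compute the likelihood of the observed sequence for each case: P(data | r = 1) = (1/6)(5/6)(5/6)(5/6) = 0.096451; P(data | r = 3) = (3/6)(3/6)(3/6)(3/6) = 0.0625; P(data | r = 5) = (5/6)(1/6)(1/6)(1/6) = 0.003858.
Weighting by the prior gives 4/9 · 0.096451 = 0.042867, 2/9 · 0.0625 = 0.013889, 1/3 · 0.003858 = 0.001286; with total 0.058042.
By Bayes' rule, P(r = 5 | data) = (0.001286) / (0.058042) = 0.022157.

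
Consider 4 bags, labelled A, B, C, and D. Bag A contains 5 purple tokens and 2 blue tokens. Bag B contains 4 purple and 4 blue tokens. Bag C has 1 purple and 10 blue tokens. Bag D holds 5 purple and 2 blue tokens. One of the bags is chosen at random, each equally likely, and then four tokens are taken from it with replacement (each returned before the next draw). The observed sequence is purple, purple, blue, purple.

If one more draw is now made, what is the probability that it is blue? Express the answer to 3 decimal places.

For each hypothesis, P(data | H) works out to: P(data | bag A) = (5/7)(5/7)(2/7)(5/7) = 0.10412; P(data | bag B) = (4/8)(4/8)(4/8)(4/8) = 0.0625; P(data | bag C) = (1/11)(1/11)(10/11)(1/11) = 0.00068301; P(data | bag D) = (5/7)(5/7)(2/7)(5/7) = 0.10412.
Weighting by the prior gives 1/4 · 0.10412 = 0.026031, 1/4 · 0.0625 = 0.015625, 1/4 · 0.00068301 = 0.00017075, 1/4 · 0.10412 = 0.026031; summing to 0.067857.
Normalising, the posterior is P(bag A | data) = 0.38361, P(bag B | data) = 0.23026, P(bag C | data) = 0.0025164, P(bag D | data) = 0.38361.
Averaging over the posterior, P(blue next | data) = (2/7)(0.38361) + (1/2)(0.23026) + (10/11)(0.0025164) + (2/7)(0.38361) = 0.33662.

0.337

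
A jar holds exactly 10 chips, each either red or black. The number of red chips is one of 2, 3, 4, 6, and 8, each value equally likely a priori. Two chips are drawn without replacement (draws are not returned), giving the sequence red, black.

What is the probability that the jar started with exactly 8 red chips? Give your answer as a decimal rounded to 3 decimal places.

0.158

Compute the likelihood of the observed sequence for each case: P(data | r = 2) = (2/10)(8/9) = 8/45; P(data | r = 3) = (3/10)(7/9) = 7/30; P(data | r = 4) = (4/10)(6/9) = 4/15; P(data | r = 6) = (6/10)(4/9) = 4/15; P(data | r = 8) = (8/10)(2/9) = 8/45.
The prior-weighted likelihoods are 1/5 · 8/45 = 8/225, 1/5 · 7/30 = 7/150, 1/5 · 4/15 = 4/75, 1/5 · 4/15 = 4/75, 1/5 · 8/45 = 8/225; with total 101/450.
Therefore the posterior P(r = 8 | data) = (8/225) / (101/450) = 16/101.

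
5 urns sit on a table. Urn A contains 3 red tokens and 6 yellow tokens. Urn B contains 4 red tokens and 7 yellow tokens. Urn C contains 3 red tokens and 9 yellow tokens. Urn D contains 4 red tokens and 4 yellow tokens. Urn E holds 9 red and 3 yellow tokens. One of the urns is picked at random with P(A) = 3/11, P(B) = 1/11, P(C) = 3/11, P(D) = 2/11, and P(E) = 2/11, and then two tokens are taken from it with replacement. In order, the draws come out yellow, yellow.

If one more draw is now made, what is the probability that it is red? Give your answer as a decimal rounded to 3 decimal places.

0.335

Compute the likelihood of the observed sequence for each case: P(data | urn A) = (6/9)(6/9) = 0.44444; P(data | urn B) = (7/11)(7/11) = 0.40496; P(data | urn C) = (9/12)(9/12) = 0.5625; P(data | urn D) = (4/8)(4/8) = 0.25; P(data | urn E) = (3/12)(3/12) = 0.0625.
Multiplying each by its prior: 3/11 · 0.44444 = 0.12121, 1/11 · 0.40496 = 0.036814, 3/11 · 0.5625 = 0.15341, 2/11 · 0.25 = 0.045455, 2/11 · 0.0625 = 0.011364; with total 0.36825.
The posterior is then P(urn A | data) = 0.32915, P(urn B | data) = 0.09997, P(urn C | data) = 0.41659, P(urn D | data) = 0.12343, P(urn E | data) = 0.030858.
So P(red next | data) = Σ P(red next | H) P(H | data) = (1/3)(0.32915) + (4/11)(0.09997) + (1/4)(0.41659) + (1/2)(0.12343) + (3/4)(0.030858) = 0.33508.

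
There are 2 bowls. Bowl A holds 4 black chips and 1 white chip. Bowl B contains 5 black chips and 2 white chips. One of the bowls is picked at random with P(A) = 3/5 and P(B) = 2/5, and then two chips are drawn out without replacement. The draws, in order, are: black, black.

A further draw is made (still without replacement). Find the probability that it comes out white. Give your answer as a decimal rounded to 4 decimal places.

Under each hypothesis, the probability of the observed sequence is: P(data | bowl A) = (4/5)(3/4) = 3/5; P(data | bowl B) = (5/7)(4/6) = 10/21.
Multiplying each by its prior: 3/5 · 3/5 = 9/25, 2/5 · 10/21 = 4/21; these sum to 289/525.
Dividing through by the total gives posterior P(bowl A | data) = 189/289, P(bowl B | data) = 100/289.
Averaging over the posterior, P(white next | data) = (1/3)(189/289) + (2/5)(100/289) = 103/289.

0.3564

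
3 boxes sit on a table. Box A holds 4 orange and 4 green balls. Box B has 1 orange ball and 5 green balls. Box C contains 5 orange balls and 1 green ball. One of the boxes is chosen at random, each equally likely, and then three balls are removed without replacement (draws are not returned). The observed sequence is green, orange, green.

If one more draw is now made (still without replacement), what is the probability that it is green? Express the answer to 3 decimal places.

0.723

Under each hypothesis, the probability of the observed sequence is: P(data | box A) = (4/8)(4/7)(3/6) = 1/7; P(data | box B) = (5/6)(1/5)(4/4) = 1/6; P(data | box C) = (1/6)(5/5)(0/4) = 0.
Multiplying each by its prior: 1/3 · 1/7 = 1/21, 1/3 · 1/6 = 1/18, 1/3 · 0 = 0; summing to 13/126.
The posterior is then P(box A | data) = 6/13, P(box B | data) = 7/13, P(box C | data) = 0.
So P(green next | data) = Σ P(green next | H) P(H | data) = (2/5)(6/13) + (1)(7/13) = 47/65.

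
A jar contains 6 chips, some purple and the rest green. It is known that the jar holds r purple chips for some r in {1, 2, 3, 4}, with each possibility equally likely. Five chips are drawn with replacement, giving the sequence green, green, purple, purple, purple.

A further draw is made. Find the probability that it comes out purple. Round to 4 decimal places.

For each hypothesis, P(data | H) works out to: P(data | r = 1) = (5/6)(5/6)(1/6)(1/6)(1/6) = 0.003215; P(data | r = 2) = (4/6)(4/6)(2/6)(2/6)(2/6) = 0.016461; P(data | r = 3) = (3/6)(3/6)(3/6)(3/6)(3/6) = 0.03125; P(data | r = 4) = (2/6)(2/6)(4/6)(4/6)(4/6) = 0.032922.
The prior-weighted likelihoods are 1/4 · 0.003215 = 0.00080376, 1/4 · 0.016461 = 0.0041152, 1/4 · 0.03125 = 0.0078125, 1/4 · 0.032922 = 0.0082305; these sum to 0.020962.
The posterior is then P(r = 1 | data) = 0.038344, P(r = 2 | data) = 0.19632, P(r = 3 | data) = 0.3727, P(r = 4 | data) = 0.39264.
So P(purple next | data) = Σ P(purple next | H) P(H | data) = (1/6)(0.038344) + (1/3)(0.19632) + (1/2)(0.3727) + (2/3)(0.39264) = 0.51994.

0.5199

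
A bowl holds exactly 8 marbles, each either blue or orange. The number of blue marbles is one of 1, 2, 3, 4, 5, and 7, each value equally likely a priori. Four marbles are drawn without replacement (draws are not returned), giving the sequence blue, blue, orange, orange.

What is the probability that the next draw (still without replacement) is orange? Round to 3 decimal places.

Under each hypothesis, the probability of the observed sequence is: P(data | r = 1) = (1/8)(0/7) = 0; P(data | r = 2) = (2/8)(1/7)(6/6)(5/5) = 1/28; P(data | r = 3) = (3/8)(2/7)(5/6)(4/5) = 1/14; P(data | r = 4) = (4/8)(3/7)(4/6)(3/5) = 3/35; P(data | r = 5) = (5/8)(4/7)(3/6)(2/5) = 1/14; P(data | r = 7) = (7/8)(6/7)(1/6)(0/5) = 0.
Multiplying each by its prior: 1/6 · 0 = 0, 1/6 · 1/28 = 1/168, 1/6 · 1/14 = 1/84, 1/6 · 3/35 = 1/70, 1/6 · 1/14 = 1/84, 1/6 · 0 = 0; these sum to 37/840.
The posterior is then P(r = 1 | data) = 0, P(r = 2 | data) = 5/37, P(r = 3 | data) = 10/37, P(r = 4 | data) = 12/37, P(r = 5 | data) = 10/37, P(r = 7 | data) = 0.
So P(orange next | data) = Σ P(orange next | H) P(H | data) = (1)(5/37) + (3/4)(10/37) + (1/2)(12/37) + (1/4)(10/37) = 21/37.

0.568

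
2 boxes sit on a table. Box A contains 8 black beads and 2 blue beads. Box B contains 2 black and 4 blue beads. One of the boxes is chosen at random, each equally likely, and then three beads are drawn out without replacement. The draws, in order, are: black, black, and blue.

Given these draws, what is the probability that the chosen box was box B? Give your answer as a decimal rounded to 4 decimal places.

The likelihood of the observed sequence under each hypothesis: P(data | box A) = (8/10)(7/9)(2/8) = 7/45; P(data | box B) = (2/6)(1/5)(4/4) = 1/15.
Weighting by the prior gives 1/2 · 7/45 = 7/90, 1/2 · 1/15 = 1/30; these sum to 1/9.
So P(box B | data) = (1/30) / (1/9) = 3/10.

0.3000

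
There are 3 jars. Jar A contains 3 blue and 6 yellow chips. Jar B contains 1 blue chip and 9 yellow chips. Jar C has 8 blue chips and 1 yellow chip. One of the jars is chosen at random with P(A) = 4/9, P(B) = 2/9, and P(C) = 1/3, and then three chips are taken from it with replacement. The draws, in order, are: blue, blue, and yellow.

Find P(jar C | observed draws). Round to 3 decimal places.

Compute the likelihood of the observed sequence for each case: P(data | jar A) = (3/9)(3/9)(6/9) = 0.074074; P(data | jar B) = (1/10)(1/10)(9/10) = 0.009; P(data | jar C) = (8/9)(8/9)(1/9) = 0.087791.
Multiplying each by its prior: 4/9 · 0.074074 = 0.032922, 2/9 · 0.009 = 0.002, 1/3 · 0.087791 = 0.029264; these sum to 0.064186.
Therefore the posterior P(jar C | data) = (0.029264) / (0.064186) = 0.45592.

0.456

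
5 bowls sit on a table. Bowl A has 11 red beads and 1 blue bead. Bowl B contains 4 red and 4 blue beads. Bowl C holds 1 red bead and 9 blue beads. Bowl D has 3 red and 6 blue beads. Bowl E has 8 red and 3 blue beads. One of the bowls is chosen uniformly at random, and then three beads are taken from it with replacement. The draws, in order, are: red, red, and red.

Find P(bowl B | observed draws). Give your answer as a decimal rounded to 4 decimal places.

Under each hypothesis, the probability of the observed sequence is: P(data | bowl A) = (11/12)(11/12)(11/12) = 0.77025; P(data | bowl B) = (4/8)(4/8)(4/8) = 0.125; P(data | bowl C) = (1/10)(1/10)(1/10) = 0.001; P(data | bowl D) = (3/9)(3/9)(3/9) = 0.037037; P(data | bowl E) = (8/11)(8/11)(8/11) = 0.38467.
Weighting by the prior gives 1/5 · 0.77025 = 0.15405, 1/5 · 0.125 = 0.025, 1/5 · 0.001 = 0.0002, 1/5 · 0.037037 = 0.0074074, 1/5 · 0.38467 = 0.076935; summing to 0.26359.
So P(bowl B | data) = (0.025) / (0.26359) = 0.094843.

0.0948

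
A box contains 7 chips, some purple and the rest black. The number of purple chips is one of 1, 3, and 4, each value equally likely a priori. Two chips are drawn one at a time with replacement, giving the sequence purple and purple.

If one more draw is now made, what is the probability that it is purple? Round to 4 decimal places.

Under each hypothesis, the probability of the observed sequence is: P(data | r = 1) = (1/7)(1/7) = 1/49; P(data | r = 3) = (3/7)(3/7) = 9/49; P(data | r = 4) = (4/7)(4/7) = 16/49.
Multiplying each by its prior: 1/3 · 1/49 = 1/147, 1/3 · 9/49 = 3/49, 1/3 · 16/49 = 16/147; with total 26/147.
Dividing through by the total gives posterior P(r = 1 | data) = 1/26, P(r = 3 | data) = 9/26, P(r = 4 | data) = 8/13.
Averaging over the posterior, P(purple next | data) = (1/7)(1/26) + (3/7)(9/26) + (4/7)(8/13) = 46/91.

0.5055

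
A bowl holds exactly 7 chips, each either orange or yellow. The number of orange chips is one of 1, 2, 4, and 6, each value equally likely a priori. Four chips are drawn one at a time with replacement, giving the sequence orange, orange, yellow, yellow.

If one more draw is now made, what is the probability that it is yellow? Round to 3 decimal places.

0.535

For each hypothesis, P(data | H) works out to: P(data | r = 1) = (1/7)(1/7)(6/7)(6/7) = 0.014994; P(data | r = 2) = (2/7)(2/7)(5/7)(5/7) = 0.041649; P(data | r = 4) = (4/7)(4/7)(3/7)(3/7) = 0.059975; P(data | r = 6) = (6/7)(6/7)(1/7)(1/7) = 0.014994.
Multiplying each by its prior: 1/4 · 0.014994 = 0.0037484, 1/4 · 0.041649 = 0.010412, 1/4 · 0.059975 = 0.014994, 1/4 · 0.014994 = 0.0037484; these sum to 0.032903.
Dividing through by the total gives posterior P(r = 1 | data) = 0.11392, P(r = 2 | data) = 0.31646, P(r = 4 | data) = 0.4557, P(r = 6 | data) = 0.11392.
Averaging over the posterior, P(yellow next | data) = (6/7)(0.11392) + (5/7)(0.31646) + (3/7)(0.4557) + (1/7)(0.11392) = 0.53526.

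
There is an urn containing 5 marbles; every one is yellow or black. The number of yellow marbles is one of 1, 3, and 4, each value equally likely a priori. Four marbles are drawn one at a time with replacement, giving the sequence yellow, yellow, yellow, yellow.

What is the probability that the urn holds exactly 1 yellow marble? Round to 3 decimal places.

0.003

For each hypothesis, P(data | H) works out to: P(data | r = 1) = (1/5)(1/5)(1/5)(1/5) = 0.0016; P(data | r = 3) = (3/5)(3/5)(3/5)(3/5) = 0.1296; P(data | r = 4) = (4/5)(4/5)(4/5)(4/5) = 0.4096.
Weighting by the prior gives 1/3 · 0.0016 = 0.00053333, 1/3 · 0.1296 = 0.0432, 1/3 · 0.4096 = 0.13653; summing to 0.18027.
Therefore the posterior P(r = 1 | data) = (0.00053333) / (0.18027) = 0.0029586.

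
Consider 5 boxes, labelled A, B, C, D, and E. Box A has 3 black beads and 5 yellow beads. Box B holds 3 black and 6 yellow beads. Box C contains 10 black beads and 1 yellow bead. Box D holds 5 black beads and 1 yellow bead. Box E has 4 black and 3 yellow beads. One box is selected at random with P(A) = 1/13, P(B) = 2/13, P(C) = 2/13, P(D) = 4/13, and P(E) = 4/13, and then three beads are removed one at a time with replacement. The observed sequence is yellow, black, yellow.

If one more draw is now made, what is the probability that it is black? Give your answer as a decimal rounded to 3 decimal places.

0.499

Compute the likelihood of the observed sequence for each case: P(data | box A) = (5/8)(3/8)(5/8) = 0.14648; P(data | box B) = (6/9)(3/9)(6/9) = 0.14815; P(data | box C) = (1/11)(10/11)(1/11) = 0.0075131; P(data | box D) = (1/6)(5/6)(1/6) = 0.023148; P(data | box E) = (3/7)(4/7)(3/7) = 0.10496.
The prior-weighted likelihoods are 1/13 · 0.14648 = 0.011268, 2/13 · 0.14815 = 0.022792, 2/13 · 0.0075131 = 0.0011559, 4/13 · 0.023148 = 0.0071225, 4/13 · 0.10496 = 0.032294; these sum to 0.074633.
Dividing through by the total gives posterior P(box A | data) = 0.15098, P(box B | data) = 0.30539, P(box C | data) = 0.015487, P(box D | data) = 0.095434, P(box E | data) = 0.43271.
The predictive probability is P(black next | data) = (3/8)(0.15098) + (1/3)(0.30539) + (10/11)(0.015487) + (5/6)(0.095434) + (4/7)(0.43271) = 0.49928.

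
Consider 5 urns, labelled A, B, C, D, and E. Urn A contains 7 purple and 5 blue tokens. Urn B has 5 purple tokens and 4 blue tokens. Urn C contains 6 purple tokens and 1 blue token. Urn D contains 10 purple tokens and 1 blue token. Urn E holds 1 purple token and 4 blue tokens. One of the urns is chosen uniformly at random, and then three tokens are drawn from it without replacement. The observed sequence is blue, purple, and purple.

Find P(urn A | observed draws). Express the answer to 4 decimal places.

Under each hypothesis, the probability of the observed sequence is: P(data | urn A) = (5/12)(7/11)(6/10) = 0.15909; P(data | urn B) = (4/9)(5/8)(4/7) = 0.15873; P(data | urn C) = (1/7)(6/6)(5/5) = 0.14286; P(data | urn D) = (1/11)(10/10)(9/9) = 0.090909; P(data | urn E) = (4/5)(1/4)(0/3) = 0.
The prior-weighted likelihoods are 1/5 · 0.15909 = 0.031818, 1/5 · 0.15873 = 0.031746, 1/5 · 0.14286 = 0.028571, 1/5 · 0.090909 = 0.018182, 1/5 · 0 = 0; summing to 0.11032.
Therefore the posterior P(urn A | data) = (0.031818) / (0.11032) = 0.28842.

0.2884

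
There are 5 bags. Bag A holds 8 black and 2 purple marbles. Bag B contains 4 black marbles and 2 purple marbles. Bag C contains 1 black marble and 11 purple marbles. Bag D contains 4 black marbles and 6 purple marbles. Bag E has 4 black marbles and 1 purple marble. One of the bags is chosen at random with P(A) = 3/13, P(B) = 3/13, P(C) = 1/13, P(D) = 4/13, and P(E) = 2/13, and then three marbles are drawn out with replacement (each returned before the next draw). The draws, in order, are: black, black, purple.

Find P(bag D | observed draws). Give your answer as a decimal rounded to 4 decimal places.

0.2604

The likelihood of the observed sequence under each hypothesis: P(data | bag A) = (8/10)(8/10)(2/10) = 0.128; P(data | bag B) = (4/6)(4/6)(2/6) = 0.14815; P(data | bag C) = (1/12)(1/12)(11/12) = 0.0063657; P(data | bag D) = (4/10)(4/10)(6/10) = 0.096; P(data | bag E) = (4/5)(4/5)(1/5) = 0.128.
Weighting by the prior gives 3/13 · 0.128 = 0.029538, 3/13 · 0.14815 = 0.034188, 1/13 · 0.0063657 = 0.00048967, 4/13 · 0.096 = 0.029538, 2/13 · 0.128 = 0.019692; with total 0.11345.
Hence P(bag D | data) = (0.029538) / (0.11345) = 0.26037.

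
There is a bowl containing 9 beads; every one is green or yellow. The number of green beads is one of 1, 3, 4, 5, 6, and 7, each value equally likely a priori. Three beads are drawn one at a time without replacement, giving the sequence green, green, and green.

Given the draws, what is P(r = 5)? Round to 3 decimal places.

Under each hypothesis, the probability of the observed sequence is: P(data | r = 1) = (1/9)(0/8) = 0; P(data | r = 3) = (3/9)(2/8)(1/7) = 1/84; P(data | r = 4) = (4/9)(3/8)(2/7) = 1/21; P(data | r = 5) = (5/9)(4/8)(3/7) = 5/42; P(data | r = 6) = (6/9)(5/8)(4/7) = 5/21; P(data | r = 7) = (7/9)(6/8)(5/7) = 5/12.
Weighting by the prior gives 1/6 · 0 = 0, 1/6 · 1/84 = 1/504, 1/6 · 1/21 = 1/126, 1/6 · 5/42 = 5/252, 1/6 · 5/21 = 5/126, 1/6 · 5/12 = 5/72; these sum to 5/36.
Therefore the posterior P(r = 5 | data) = (5/252) / (5/36) = 1/7.

0.143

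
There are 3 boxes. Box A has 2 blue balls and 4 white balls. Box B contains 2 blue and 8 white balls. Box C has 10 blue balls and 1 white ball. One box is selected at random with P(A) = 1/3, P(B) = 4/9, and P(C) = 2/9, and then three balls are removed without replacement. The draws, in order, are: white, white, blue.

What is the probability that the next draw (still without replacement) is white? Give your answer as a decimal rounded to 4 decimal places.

For each hypothesis, P(data | H) works out to: P(data | box A) = (4/6)(3/5)(2/4) = 1/5; P(data | box B) = (8/10)(7/9)(2/8) = 7/45; P(data | box C) = (1/11)(0/10) = 0.
The prior-weighted likelihoods are 1/3 · 1/5 = 1/15, 4/9 · 7/45 = 28/405, 2/9 · 0 = 0; with total 11/81.
The posterior is then P(box A | data) = 27/55, P(box B | data) = 28/55, P(box C | data) = 0.
Averaging over the posterior, P(white next | data) = (2/3)(27/55) + (6/7)(28/55) = 42/55.

0.7636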